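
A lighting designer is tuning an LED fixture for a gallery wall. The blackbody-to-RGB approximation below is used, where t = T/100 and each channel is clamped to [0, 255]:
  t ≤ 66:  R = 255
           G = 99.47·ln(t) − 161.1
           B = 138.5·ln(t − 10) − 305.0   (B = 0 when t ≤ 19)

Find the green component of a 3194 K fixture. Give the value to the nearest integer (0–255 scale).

t = 3194/100 = 31.94; the t ≤ 66 branch applies.
G = 99.47·ln 31.94 − 161.1 = 99.47·3.4639 − 161.1 = 183.450.
Rounded: 183.

183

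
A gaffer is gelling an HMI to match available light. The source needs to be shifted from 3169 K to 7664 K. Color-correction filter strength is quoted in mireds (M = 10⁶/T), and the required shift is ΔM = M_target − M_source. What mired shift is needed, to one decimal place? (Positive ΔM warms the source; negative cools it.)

-185.1 mireds

M_source = 10⁶/3169 = 315.557; M_target = 10⁶/7664 = 130.480.
ΔM = 130.480 − 315.557 = -185.077 → -185.1 mireds, a cooling shift.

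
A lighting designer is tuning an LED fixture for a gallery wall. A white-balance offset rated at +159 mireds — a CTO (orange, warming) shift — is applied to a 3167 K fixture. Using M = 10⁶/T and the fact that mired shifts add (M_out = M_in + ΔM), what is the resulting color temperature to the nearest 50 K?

2100 K

M_in = 10⁶/3167 = 315.76 mireds.
M_out = 315.76 + (+159) = 474.76 mireds.
T_out = 10⁶/474.76 = 2106.3 K → 2100 K.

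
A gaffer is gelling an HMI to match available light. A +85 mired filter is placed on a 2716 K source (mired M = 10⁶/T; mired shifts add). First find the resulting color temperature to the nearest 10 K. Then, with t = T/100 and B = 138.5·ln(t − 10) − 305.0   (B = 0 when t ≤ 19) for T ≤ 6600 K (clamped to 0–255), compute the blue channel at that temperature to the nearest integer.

40

M_in = 10⁶/2716 = 368.19; M_out = 368.19 + (+85) = 453.19.
T_out = 10⁶/453.19 = 2206.6 K → 2210 K; t = 22.1.
B = 138.5·ln(22.1 − 10) − 305.0 = 138.5·ln 12.1 − 305.0 = 138.5·2.4932 − 305.0 = 40.309.
Rounded: 40.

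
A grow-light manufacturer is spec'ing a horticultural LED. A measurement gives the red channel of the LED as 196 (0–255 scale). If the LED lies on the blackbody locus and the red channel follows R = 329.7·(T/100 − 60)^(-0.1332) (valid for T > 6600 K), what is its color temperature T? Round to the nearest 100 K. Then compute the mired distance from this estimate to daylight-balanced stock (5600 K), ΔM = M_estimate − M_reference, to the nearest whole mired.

-88 mireds

(t − 60)^(-0.1332) = 196/329.7 = 0.59448.
t − 60 = 0.59448^(1/-0.1332) = 0.59448^(-7.508) = 49.621, so t = 109.621.
T = 100·t = 10962 K → 11000 K to the nearest 100 K.
M_estimate = 10⁶/11000 = 90.91; M_reference = 10⁶/5600 = 178.57.
ΔM = 90.91 − 178.57 = -87.66 → -88 mireds.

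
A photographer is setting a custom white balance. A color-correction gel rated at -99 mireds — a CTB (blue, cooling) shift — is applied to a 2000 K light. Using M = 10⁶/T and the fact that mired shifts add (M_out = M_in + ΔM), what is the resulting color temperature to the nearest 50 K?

2500 K

M_in = 10⁶/2000 = 500.00 mireds.
M_out = 500.00 + (-99) = 401.00 mireds.
T_out = 10⁶/401.00 = 2493.8 K → 2500 K.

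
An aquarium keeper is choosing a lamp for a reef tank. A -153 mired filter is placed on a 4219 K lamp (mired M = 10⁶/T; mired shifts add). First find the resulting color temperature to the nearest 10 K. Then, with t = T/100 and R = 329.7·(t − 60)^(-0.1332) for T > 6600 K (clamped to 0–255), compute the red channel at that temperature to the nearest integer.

192

M_in = 10⁶/4219 = 237.02; M_out = 237.02 + (-153) = 84.02.
T_out = 10⁶/84.02 = 11901.5 K → 11900 K; t = 119.
R = 329.7·(119 − 60)^(-0.1332) = 329.7·59^(-0.1332) = 329.7·0.58093 = 191.532.
Rounded: 192.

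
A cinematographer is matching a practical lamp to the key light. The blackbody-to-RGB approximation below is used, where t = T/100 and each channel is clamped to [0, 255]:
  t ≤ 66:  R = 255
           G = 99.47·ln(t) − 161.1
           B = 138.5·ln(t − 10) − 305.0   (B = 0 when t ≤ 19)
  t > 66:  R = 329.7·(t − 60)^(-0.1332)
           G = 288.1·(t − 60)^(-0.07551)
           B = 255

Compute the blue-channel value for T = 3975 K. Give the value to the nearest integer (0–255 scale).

t = 3975/100 = 39.75; the t ≤ 66 branch applies.
B = 138.5·ln(39.75 − 10) − 305.0 = 138.5·ln 29.75 − 305.0 = 138.5·3.3928 − 305.0 = 164.907.
Rounded: 165.

165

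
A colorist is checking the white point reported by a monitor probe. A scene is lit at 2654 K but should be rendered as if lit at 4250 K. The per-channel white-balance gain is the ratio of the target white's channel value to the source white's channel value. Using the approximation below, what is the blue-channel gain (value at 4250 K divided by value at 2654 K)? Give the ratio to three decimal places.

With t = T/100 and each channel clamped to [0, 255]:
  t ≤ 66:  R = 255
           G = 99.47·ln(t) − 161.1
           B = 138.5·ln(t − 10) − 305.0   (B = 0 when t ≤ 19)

At 2654 K (t = 26.54):
  B = 138.5·ln(26.54 − 10) − 305.0 = 138.5·ln 16.54 − 305.0 = 138.5·2.8058 − 305.0 = 83.601.
At 4250 K (t = 42.5):
  B = 138.5·ln(42.5 − 10) − 305.0 = 138.5·ln 32.5 − 305.0 = 138.5·3.4812 − 305.0 = 177.152.
Gain = 177.152 / 83.601 = 2.1190 → 2.119.

2.119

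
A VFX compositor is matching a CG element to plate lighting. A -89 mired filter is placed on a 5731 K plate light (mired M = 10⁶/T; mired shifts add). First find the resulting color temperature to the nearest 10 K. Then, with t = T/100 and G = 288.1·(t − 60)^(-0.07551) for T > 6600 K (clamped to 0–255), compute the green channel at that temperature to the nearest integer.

212

M_in = 10⁶/5731 = 174.49; M_out = 174.49 + (-89) = 85.49.
T_out = 10⁶/85.49 = 11697.3 K → 11700 K; t = 117.
G = 288.1·(117 − 60)^(-0.07551) = 288.1·57^(-0.07551) = 288.1·0.73691 = 212.303.
Rounded: 212.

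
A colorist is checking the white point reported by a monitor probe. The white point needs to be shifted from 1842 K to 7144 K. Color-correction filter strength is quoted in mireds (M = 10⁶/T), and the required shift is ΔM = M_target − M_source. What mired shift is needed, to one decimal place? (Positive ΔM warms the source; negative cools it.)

M_source = 10⁶/1842 = 542.888; M_target = 10⁶/7144 = 139.978.
ΔM = 139.978 − 542.888 = -402.911 → -402.9 mireds, a cooling shift.

-402.9 mireds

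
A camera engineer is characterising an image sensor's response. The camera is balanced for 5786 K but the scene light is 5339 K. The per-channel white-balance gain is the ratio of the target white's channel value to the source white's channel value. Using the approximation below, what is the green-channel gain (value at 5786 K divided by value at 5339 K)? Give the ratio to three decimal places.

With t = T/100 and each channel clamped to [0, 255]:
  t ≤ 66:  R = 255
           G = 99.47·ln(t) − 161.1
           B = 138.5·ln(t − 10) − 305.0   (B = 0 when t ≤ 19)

1.034

At 5339 K (t = 53.39):
  G = 99.47·ln 53.39 − 161.1 = 99.47·3.9776 − 161.1 = 234.554.
At 5786 K (t = 57.86):
  G = 99.47·ln 57.86 − 161.1 = 99.47·4.0580 − 161.1 = 242.552.
Gain = 242.552 / 234.554 = 1.0341 → 1.034.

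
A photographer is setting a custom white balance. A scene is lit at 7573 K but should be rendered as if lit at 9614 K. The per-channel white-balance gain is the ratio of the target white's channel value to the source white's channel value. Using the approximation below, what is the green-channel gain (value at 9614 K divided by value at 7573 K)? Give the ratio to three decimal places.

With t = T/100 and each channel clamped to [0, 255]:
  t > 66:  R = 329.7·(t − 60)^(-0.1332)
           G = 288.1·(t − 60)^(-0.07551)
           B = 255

At 7573 K (t = 75.73):
  G = 288.1·(75.73 − 60)^(-0.07551) = 288.1·15.73^(-0.07551) = 288.1·0.81215 = 233.980.
At 9614 K (t = 96.14):
  G = 288.1·(96.14 − 60)^(-0.07551) = 288.1·36.14^(-0.07551) = 288.1·0.76270 = 219.735.
Gain = 219.735 / 233.980 = 0.9391 → 0.939.

0.939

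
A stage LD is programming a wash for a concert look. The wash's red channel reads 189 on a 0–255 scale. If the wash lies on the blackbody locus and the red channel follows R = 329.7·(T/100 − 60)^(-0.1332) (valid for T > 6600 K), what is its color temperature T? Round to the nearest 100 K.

(t − 60)^(-0.1332) = 189/329.7 = 0.57325.
t − 60 = 0.57325^(1/-0.1332) = 0.57325^(-7.508) = 65.199, so t = 125.199.
T = 100·t = 12520 K → 12500 K to the nearest 100 K.

12500 K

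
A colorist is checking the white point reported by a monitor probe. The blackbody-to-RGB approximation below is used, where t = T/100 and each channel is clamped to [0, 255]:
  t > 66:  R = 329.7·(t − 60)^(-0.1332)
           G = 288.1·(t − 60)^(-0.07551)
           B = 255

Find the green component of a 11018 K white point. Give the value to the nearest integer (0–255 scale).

t = 11018/100 = 110.18; the t > 66 branch applies.
G = 288.1·(110.18 − 60)^(-0.07551) = 288.1·50.18^(-0.07551) = 288.1·0.74403 = 214.356.
Rounded: 214.

214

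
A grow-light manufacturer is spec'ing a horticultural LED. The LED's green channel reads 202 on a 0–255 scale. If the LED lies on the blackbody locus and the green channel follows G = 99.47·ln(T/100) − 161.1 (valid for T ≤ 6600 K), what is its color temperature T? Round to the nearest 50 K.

3850 K

ln t = (202 + 161.1) / 99.47 = 3.6503.
t = e^3.6503 = 38.488.
T = 100·t = 3849 K → 3850 K to the nearest 50 K.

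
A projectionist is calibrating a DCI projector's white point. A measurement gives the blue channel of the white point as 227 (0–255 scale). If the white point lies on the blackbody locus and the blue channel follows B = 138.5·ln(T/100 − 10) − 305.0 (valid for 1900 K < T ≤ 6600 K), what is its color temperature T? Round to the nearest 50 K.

5650 K

ln(t − 10) = (227 + 305.0) / 138.5 = 3.8412.
t − 10 = e^3.8412 = 46.579, so t = 56.579.
T = 100·t = 5658 K → 5650 K to the nearest 50 K.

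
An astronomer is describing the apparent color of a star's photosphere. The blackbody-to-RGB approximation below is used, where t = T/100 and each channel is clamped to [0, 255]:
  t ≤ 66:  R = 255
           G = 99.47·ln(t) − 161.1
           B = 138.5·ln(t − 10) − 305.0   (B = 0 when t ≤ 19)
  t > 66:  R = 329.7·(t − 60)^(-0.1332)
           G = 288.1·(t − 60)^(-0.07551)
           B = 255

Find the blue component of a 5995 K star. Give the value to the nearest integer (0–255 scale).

237

t = 5995/100 = 59.95; the t ≤ 66 branch applies.
B = 138.5·ln(59.95 − 10) − 305.0 = 138.5·ln 49.95 − 305.0 = 138.5·3.9110 − 305.0 = 236.677.
Rounded: 237.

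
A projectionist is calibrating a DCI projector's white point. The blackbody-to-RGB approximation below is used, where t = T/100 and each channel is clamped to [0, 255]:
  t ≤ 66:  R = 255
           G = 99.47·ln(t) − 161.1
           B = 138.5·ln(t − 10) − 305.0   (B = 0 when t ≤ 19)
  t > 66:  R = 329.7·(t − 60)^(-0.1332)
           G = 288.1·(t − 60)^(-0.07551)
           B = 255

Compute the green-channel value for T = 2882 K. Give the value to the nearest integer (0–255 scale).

173

t = 2882/100 = 28.82; the t ≤ 66 branch applies.
G = 99.47·ln 28.82 − 161.1 = 99.47·3.3611 − 161.1 = 173.226.
Rounded: 173.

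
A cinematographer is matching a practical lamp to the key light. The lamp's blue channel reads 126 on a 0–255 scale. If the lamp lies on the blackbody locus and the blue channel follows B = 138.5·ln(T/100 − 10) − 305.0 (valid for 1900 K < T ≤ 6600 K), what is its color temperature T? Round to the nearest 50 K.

3250 K

ln(t − 10) = (126 + 305.0) / 138.5 = 3.1119.
t − 10 = e^3.1119 = 22.464, so t = 32.464.
T = 100·t = 3246 K → 3250 K to the nearest 50 K.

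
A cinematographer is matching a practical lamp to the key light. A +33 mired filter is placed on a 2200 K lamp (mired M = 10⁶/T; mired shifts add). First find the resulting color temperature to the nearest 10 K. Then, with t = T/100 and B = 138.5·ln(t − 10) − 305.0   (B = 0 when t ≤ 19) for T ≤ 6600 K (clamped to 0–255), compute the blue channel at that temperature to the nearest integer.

M_in = 10⁶/2200 = 454.55; M_out = 454.55 + (+33) = 487.55.
T_out = 10⁶/487.55 = 2051.1 K → 2050 K; t = 20.5.
B = 138.5·ln(20.5 − 10) − 305.0 = 138.5·ln 10.5 − 305.0 = 138.5·2.3514 − 305.0 = 20.665.
Rounded: 21.

21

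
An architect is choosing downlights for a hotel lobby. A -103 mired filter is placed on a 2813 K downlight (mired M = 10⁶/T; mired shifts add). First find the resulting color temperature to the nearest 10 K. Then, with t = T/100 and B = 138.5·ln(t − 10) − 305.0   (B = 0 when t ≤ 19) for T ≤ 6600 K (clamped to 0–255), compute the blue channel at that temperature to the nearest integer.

164

M_in = 10⁶/2813 = 355.49; M_out = 355.49 + (-103) = 252.49.
T_out = 10⁶/252.49 = 3960.5 K → 3960 K; t = 39.6.
B = 138.5·ln(39.6 − 10) − 305.0 = 138.5·ln 29.6 − 305.0 = 138.5·3.3878 − 305.0 = 164.207.
Rounded: 164.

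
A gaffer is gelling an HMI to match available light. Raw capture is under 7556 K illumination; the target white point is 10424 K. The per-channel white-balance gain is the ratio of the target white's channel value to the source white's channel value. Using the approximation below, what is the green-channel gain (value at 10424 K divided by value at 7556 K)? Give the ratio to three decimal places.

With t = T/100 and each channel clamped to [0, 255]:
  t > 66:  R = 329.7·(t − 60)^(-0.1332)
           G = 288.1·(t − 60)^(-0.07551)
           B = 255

0.924

At 7556 K (t = 75.56):
  G = 288.1·(75.56 − 60)^(-0.07551) = 288.1·15.56^(-0.07551) = 288.1·0.81281 = 234.172.
At 10424 K (t = 104.24):
  G = 288.1·(104.24 − 60)^(-0.07551) = 288.1·44.24^(-0.07551) = 288.1·0.75115 = 216.405.
Gain = 216.405 / 234.172 = 0.9241 → 0.924.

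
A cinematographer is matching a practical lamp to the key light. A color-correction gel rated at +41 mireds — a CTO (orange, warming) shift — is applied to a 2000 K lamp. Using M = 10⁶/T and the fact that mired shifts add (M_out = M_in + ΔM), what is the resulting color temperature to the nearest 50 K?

1850 K

M_in = 10⁶/2000 = 500.00 mireds.
M_out = 500.00 + (+41) = 541.00 mireds.
T_out = 10⁶/541.00 = 1848.4 K → 1850 K.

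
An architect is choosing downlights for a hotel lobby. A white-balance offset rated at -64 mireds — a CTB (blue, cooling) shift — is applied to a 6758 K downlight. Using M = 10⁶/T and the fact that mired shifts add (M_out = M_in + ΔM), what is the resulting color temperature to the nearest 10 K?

M_in = 10⁶/6758 = 147.97 mireds.
M_out = 147.97 + (-64) = 83.97 mireds.
T_out = 10⁶/83.97 = 11908.6 K → 11910 K.

11910 K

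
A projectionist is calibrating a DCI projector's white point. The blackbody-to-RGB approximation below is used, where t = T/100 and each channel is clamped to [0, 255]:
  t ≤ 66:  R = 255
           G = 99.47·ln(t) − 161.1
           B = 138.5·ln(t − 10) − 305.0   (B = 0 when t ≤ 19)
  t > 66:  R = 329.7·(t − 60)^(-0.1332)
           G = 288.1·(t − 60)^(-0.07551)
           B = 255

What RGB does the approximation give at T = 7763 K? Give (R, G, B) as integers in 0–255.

(225, 232, 255)

t = 7763/100 = 77.63; the t > 66 branch applies.
R = 329.7·(77.63 − 60)^(-0.1332) = 329.7·17.63^(-0.1332) = 329.7·0.68234 = 224.967.
G = 288.1·(77.63 − 60)^(-0.07551) = 288.1·17.63^(-0.07551) = 288.1·0.80518 = 231.974.
B = 255 by definition for t > 66.
Rounded: (225, 232, 255).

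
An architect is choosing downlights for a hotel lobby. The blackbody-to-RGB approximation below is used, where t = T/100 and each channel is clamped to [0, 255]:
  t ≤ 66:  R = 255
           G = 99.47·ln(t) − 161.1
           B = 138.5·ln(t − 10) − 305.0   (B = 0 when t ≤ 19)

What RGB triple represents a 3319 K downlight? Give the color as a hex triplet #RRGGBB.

#FFBB82

t = 3319/100 = 33.19; the t ≤ 66 branch applies.
R = 255 by definition for t ≤ 66.
G = 99.47·ln 33.19 − 161.1 = 99.47·3.5022 − 161.1 = 187.269.
B = 138.5·ln(33.19 − 10) − 305.0 = 138.5·ln 23.19 − 305.0 = 138.5·3.1437 − 305.0 = 130.405.
Rounded: (255, 187, 130).
In hex: #FFBB82.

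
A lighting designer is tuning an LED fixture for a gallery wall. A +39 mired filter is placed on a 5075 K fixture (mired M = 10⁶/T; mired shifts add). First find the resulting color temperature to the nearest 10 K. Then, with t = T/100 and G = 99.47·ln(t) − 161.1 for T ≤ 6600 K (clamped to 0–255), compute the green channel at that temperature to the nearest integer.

M_in = 10⁶/5075 = 197.04; M_out = 197.04 + (+39) = 236.04.
T_out = 10⁶/236.04 = 4236.5 K → 4240 K; t = 42.4.
G = 99.47·ln 42.4 − 161.1 = 99.47·3.7471 − 161.1 = 211.629.
Rounded: 212.

212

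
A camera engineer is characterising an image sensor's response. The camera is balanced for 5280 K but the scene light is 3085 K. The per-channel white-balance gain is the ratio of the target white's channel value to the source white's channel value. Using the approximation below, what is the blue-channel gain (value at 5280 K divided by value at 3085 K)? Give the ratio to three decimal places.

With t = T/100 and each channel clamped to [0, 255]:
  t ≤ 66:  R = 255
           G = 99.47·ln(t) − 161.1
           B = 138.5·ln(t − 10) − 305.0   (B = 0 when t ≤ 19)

At 3085 K (t = 30.85):
  B = 138.5·ln(30.85 − 10) − 305.0 = 138.5·ln 20.85 − 305.0 = 138.5·3.0374 − 305.0 = 115.674.
At 5280 K (t = 52.8):
  B = 138.5·ln(52.8 − 10) − 305.0 = 138.5·ln 42.8 − 305.0 = 138.5·3.7565 − 305.0 = 215.281.
Gain = 215.281 / 115.674 = 1.8611 → 1.861.

1.861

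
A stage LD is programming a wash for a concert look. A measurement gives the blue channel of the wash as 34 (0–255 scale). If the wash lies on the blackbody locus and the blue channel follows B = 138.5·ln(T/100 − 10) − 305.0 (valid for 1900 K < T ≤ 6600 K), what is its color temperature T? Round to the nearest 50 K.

ln(t − 10) = (34 + 305.0) / 138.5 = 2.4477.
t − 10 = e^2.4477 = 11.561, so t = 21.561.
T = 100·t = 2156 K → 2150 K to the nearest 50 K.

2150 K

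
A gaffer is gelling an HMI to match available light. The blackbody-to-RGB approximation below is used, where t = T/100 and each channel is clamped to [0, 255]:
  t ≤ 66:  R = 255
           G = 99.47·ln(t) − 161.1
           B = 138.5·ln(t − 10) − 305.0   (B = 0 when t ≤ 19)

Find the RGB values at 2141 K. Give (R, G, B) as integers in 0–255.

(255, 144, 32)

t = 2141/100 = 21.41; the t ≤ 66 branch applies.
R = 255 by definition for t ≤ 66.
G = 99.47·ln 21.41 − 161.1 = 99.47·3.0639 − 161.1 = 143.662.
B = 138.5·ln(21.41 − 10) − 305.0 = 138.5·ln 11.41 − 305.0 = 138.5·2.4345 − 305.0 = 32.177.
Rounded: (255, 144, 32).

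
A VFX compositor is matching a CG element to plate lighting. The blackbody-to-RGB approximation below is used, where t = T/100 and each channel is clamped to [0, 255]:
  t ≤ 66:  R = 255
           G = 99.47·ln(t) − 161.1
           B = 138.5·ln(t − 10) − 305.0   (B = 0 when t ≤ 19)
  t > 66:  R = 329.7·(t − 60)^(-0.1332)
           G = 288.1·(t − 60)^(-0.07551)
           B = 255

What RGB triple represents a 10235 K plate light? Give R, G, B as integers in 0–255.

t = 10235/100 = 102.35; the t > 66 branch applies.
R = 329.7·(102.35 − 60)^(-0.1332) = 329.7·42.35^(-0.1332) = 329.7·0.60716 = 200.181.
G = 288.1·(102.35 − 60)^(-0.07551) = 288.1·42.35^(-0.07551) = 288.1·0.75363 = 217.120.
B = 255 by definition for t > 66.
Rounded: (200, 217, 255).

R=200, G=217, B=255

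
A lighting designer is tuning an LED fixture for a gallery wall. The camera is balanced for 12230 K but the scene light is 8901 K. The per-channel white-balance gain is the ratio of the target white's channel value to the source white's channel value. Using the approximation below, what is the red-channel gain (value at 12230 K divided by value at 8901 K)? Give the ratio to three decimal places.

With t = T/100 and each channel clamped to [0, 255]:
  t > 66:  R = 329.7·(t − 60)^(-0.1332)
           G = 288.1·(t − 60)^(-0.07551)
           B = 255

0.903

At 8901 K (t = 89.01):
  R = 329.7·(89.01 − 60)^(-0.1332) = 329.7·29.01^(-0.1332) = 329.7·0.63854 = 210.527.
At 12230 K (t = 122.3):
  R = 329.7·(122.3 − 60)^(-0.1332) = 329.7·62.3^(-0.1332) = 329.7·0.57673 = 190.149.
Gain = 190.149 / 210.527 = 0.9032 → 0.903.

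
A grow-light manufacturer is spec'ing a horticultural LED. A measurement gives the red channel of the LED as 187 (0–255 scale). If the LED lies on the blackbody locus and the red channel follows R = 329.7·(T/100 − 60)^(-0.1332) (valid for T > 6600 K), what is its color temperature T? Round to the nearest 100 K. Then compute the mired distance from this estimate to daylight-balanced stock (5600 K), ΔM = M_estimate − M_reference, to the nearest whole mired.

(t − 60)^(-0.1332) = 187/329.7 = 0.56718.
t − 60 = 0.56718^(1/-0.1332) = 0.56718^(-7.508) = 70.620, so t = 130.620.
T = 100·t = 13062 K → 13100 K to the nearest 100 K.
M_estimate = 10⁶/13100 = 76.34; M_reference = 10⁶/5600 = 178.57.
ΔM = 76.34 − 178.57 = -102.24 → -102 mireds.

-102 mireds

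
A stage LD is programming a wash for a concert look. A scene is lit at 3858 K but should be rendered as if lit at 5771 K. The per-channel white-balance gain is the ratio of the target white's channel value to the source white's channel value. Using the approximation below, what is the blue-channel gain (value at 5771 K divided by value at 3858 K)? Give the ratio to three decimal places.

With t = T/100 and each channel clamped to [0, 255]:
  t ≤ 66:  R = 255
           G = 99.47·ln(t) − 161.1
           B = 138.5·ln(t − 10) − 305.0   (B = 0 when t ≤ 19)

1.445

At 3858 K (t = 38.58):
  B = 138.5·ln(38.58 − 10) − 305.0 = 138.5·ln 28.58 − 305.0 = 138.5·3.3527 − 305.0 = 159.350.
At 5771 K (t = 57.71):
  B = 138.5·ln(57.71 − 10) − 305.0 = 138.5·ln 47.71 − 305.0 = 138.5·3.8651 − 305.0 = 230.322.
Gain = 230.322 / 159.350 = 1.4454 → 1.445.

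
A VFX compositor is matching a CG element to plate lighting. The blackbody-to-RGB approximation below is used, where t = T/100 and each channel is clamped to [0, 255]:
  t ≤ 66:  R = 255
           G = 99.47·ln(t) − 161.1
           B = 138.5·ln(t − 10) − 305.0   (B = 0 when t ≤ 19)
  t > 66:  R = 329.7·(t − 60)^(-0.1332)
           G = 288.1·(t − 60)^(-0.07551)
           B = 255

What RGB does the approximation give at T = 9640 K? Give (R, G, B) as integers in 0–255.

t = 9640/100 = 96.4; the t > 66 branch applies.
R = 329.7·(96.4 − 60)^(-0.1332) = 329.7·36.4^(-0.1332) = 329.7·0.61953 = 204.259.
G = 288.1·(96.4 − 60)^(-0.07551) = 288.1·36.4^(-0.07551) = 288.1·0.76229 = 219.616.
B = 255 by definition for t > 66.
Rounded: (204, 220, 255).

(204, 220, 255)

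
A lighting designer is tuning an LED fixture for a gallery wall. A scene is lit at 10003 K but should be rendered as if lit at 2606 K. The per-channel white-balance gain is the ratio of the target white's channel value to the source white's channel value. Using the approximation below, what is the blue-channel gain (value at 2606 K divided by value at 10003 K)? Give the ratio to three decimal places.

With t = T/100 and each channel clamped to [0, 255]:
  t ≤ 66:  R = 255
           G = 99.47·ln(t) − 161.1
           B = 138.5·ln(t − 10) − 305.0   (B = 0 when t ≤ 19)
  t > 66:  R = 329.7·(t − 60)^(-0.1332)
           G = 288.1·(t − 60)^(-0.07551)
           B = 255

0.312

At 10003 K (t = 100.03):
  B = 255 by definition for t > 66.
At 2606 K (t = 26.06):
  B = 138.5·ln(26.06 − 10) − 305.0 = 138.5·ln 16.06 − 305.0 = 138.5·2.7763 − 305.0 = 79.522.
Gain = 79.522 / 255.000 = 0.3119 → 0.312.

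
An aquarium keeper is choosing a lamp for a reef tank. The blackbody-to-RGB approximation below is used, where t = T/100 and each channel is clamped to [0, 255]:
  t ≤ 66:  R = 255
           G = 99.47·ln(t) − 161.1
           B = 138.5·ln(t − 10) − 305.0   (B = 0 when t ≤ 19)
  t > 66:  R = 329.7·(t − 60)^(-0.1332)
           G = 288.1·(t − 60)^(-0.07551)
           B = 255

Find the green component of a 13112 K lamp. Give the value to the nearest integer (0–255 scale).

209

t = 13112/100 = 131.12; the t > 66 branch applies.
G = 288.1·(131.12 − 60)^(-0.07551) = 288.1·71.12^(-0.07551) = 288.1·0.72470 = 208.785.
Rounded: 209.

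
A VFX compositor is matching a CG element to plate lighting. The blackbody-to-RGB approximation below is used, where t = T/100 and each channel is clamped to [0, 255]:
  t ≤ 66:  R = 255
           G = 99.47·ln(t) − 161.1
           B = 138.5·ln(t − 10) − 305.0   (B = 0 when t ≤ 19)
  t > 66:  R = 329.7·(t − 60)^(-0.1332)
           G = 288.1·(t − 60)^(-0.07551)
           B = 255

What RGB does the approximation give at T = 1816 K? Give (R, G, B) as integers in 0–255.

t = 1816/100 = 18.16; the t ≤ 66 branch applies.
R = 255 by definition for t ≤ 66.
G = 99.47·ln 18.16 − 161.1 = 99.47·2.8992 − 161.1 = 127.286.
t = 18.16 ≤ 19, so B = 0.
Rounded: (255, 127, 0).

(255, 127, 0)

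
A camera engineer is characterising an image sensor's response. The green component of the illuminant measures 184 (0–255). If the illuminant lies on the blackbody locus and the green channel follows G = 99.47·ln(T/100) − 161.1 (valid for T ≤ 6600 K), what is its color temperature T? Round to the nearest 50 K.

ln t = (184 + 161.1) / 99.47 = 3.4694.
t = e^3.4694 = 32.117.
T = 100·t = 3212 K → 3200 K to the nearest 50 K.

3200 K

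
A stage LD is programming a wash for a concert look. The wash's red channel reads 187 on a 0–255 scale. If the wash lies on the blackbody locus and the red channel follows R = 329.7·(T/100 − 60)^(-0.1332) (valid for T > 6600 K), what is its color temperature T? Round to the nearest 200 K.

(t − 60)^(-0.1332) = 187/329.7 = 0.56718.
t − 60 = 0.56718^(1/-0.1332) = 0.56718^(-7.508) = 70.620, so t = 130.620.
T = 100·t = 13062 K → 13000 K to the nearest 200 K.

13000 K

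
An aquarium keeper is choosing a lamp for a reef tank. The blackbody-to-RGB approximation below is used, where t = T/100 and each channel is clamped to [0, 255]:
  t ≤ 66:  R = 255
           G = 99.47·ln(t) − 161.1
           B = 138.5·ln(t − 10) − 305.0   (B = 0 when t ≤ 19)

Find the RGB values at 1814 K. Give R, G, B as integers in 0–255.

R=255, G=127, B=0

t = 1814/100 = 18.14; the t ≤ 66 branch applies.
R = 255 by definition for t ≤ 66.
G = 99.47·ln 18.14 − 161.1 = 99.47·2.8981 − 161.1 = 127.176.
t = 18.14 ≤ 19, so B = 0.
Rounded: (255, 127, 0).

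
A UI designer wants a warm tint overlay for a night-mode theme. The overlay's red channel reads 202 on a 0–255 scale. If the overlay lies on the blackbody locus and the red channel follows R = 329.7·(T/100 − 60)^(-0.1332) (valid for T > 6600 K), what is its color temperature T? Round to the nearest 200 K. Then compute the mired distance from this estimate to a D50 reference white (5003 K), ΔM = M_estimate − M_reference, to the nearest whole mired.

(t − 60)^(-0.1332) = 202/329.7 = 0.61268.
t − 60 = 0.61268^(1/-0.1332) = 0.61268^(-7.508) = 39.569, so t = 99.569.
T = 100·t = 9957 K → 10000 K to the nearest 200 K.
M_estimate = 10⁶/10000 = 100.00; M_reference = 10⁶/5003 = 199.88.
ΔM = 100.00 − 199.88 = -99.88 → -100 mireds.

-100 mireds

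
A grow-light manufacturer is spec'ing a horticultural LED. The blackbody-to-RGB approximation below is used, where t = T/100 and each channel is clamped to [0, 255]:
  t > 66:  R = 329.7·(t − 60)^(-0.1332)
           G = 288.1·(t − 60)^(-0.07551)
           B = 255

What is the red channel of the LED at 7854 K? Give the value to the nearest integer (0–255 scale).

t = 7854/100 = 78.54; the t > 66 branch applies.
R = 329.7·(78.54 − 60)^(-0.1332) = 329.7·18.54^(-0.1332) = 329.7·0.67778 = 223.464.
Rounded: 223.

223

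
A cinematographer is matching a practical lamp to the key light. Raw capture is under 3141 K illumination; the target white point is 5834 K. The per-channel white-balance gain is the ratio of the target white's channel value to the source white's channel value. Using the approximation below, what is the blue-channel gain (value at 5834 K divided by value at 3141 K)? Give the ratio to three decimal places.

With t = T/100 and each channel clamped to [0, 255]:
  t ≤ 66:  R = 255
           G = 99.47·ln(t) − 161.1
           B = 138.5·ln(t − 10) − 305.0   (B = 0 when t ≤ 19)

1.945

At 3141 K (t = 31.41):
  B = 138.5·ln(31.41 − 10) − 305.0 = 138.5·ln 21.41 − 305.0 = 138.5·3.0639 − 305.0 = 119.344.
At 5834 K (t = 58.34):
  B = 138.5·ln(58.34 − 10) − 305.0 = 138.5·ln 48.34 − 305.0 = 138.5·3.8783 − 305.0 = 232.139.
Gain = 232.139 / 119.344 = 1.9451 → 1.945.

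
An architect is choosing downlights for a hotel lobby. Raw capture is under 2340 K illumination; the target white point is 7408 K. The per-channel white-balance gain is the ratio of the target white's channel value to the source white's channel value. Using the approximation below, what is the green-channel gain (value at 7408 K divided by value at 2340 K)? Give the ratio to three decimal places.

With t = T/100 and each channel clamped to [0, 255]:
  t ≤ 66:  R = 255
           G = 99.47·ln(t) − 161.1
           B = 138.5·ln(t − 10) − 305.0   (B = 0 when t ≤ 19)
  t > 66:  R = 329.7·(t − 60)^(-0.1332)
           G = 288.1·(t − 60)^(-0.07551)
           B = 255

At 2340 K (t = 23.4):
  G = 99.47·ln 23.4 − 161.1 = 99.47·3.1527 − 161.1 = 152.503.
At 7408 K (t = 74.08):
  G = 288.1·(74.08 − 60)^(-0.07551) = 288.1·14.08^(-0.07551) = 288.1·0.81897 = 235.946.
Gain = 235.946 / 152.503 = 1.5472 → 1.547.

1.547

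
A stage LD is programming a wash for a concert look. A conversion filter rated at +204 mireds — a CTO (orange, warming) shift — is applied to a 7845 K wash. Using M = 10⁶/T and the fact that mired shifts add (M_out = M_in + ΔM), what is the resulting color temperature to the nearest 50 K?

M_in = 10⁶/7845 = 127.47 mireds.
M_out = 127.47 + (+204) = 331.47 mireds.
T_out = 10⁶/331.47 = 3016.9 K → 3000 K.

3000 K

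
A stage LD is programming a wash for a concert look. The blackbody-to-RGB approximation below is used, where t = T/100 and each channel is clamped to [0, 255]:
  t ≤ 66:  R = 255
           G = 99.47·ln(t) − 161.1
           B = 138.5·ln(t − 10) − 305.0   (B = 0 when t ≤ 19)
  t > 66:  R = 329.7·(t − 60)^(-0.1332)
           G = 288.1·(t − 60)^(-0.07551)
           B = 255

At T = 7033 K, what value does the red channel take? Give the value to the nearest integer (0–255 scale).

242

t = 7033/100 = 70.33; the t > 66 branch applies.
R = 329.7·(70.33 − 60)^(-0.1332) = 329.7·10.33^(-0.1332) = 329.7·0.73269 = 241.569.
Rounded: 242.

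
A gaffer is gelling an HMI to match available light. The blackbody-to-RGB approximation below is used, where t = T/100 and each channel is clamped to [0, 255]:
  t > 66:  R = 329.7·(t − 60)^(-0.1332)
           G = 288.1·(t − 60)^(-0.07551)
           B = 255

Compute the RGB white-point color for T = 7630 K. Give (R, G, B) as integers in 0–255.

t = 7630/100 = 76.3; the t > 66 branch applies.
R = 329.7·(76.3 − 60)^(-0.1332) = 329.7·16.3^(-0.1332) = 329.7·0.68950 = 227.329.
G = 288.1·(76.3 − 60)^(-0.07551) = 288.1·16.3^(-0.07551) = 288.1·0.80997 = 233.352.
B = 255 by definition for t > 66.
Rounded: (227, 233, 255).

(227, 233, 255)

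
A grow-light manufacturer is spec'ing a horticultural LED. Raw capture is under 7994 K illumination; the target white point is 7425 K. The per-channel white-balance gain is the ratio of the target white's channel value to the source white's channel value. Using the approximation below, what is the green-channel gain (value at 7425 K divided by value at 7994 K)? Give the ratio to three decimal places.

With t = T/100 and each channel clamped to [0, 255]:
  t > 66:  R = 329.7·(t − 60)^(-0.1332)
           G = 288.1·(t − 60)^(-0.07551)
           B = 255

At 7994 K (t = 79.94):
  G = 288.1·(79.94 − 60)^(-0.07551) = 288.1·19.94^(-0.07551) = 288.1·0.79773 = 229.827.
At 7425 K (t = 74.25):
  G = 288.1·(74.25 − 60)^(-0.07551) = 288.1·14.25^(-0.07551) = 288.1·0.81823 = 235.732.
Gain = 235.732 / 229.827 = 1.0257 → 1.026.

1.026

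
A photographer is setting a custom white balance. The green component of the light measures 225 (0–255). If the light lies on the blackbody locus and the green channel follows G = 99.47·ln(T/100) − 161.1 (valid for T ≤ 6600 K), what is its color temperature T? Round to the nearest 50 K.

4850 K

ln t = (225 + 161.1) / 99.47 = 3.8816.
t = e^3.8816 = 48.500.
T = 100·t = 4850 K → 4850 K to the nearest 50 K.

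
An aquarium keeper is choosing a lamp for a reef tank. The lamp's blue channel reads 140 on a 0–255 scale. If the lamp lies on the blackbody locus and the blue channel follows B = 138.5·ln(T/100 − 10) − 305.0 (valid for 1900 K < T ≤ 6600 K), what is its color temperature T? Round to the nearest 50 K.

3500 K

ln(t − 10) = (140 + 305.0) / 138.5 = 3.2130.
t − 10 = e^3.2130 = 24.853, so t = 34.853.
T = 100·t = 3485 K → 3500 K to the nearest 50 K.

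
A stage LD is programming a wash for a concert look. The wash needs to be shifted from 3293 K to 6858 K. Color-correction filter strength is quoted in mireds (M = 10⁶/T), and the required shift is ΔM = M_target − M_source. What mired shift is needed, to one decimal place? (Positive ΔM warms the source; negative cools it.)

-157.9 mireds

M_source = 10⁶/3293 = 303.674; M_target = 10⁶/6858 = 145.815.
ΔM = 145.815 − 303.674 = -157.859 → -157.9 mireds, a cooling shift.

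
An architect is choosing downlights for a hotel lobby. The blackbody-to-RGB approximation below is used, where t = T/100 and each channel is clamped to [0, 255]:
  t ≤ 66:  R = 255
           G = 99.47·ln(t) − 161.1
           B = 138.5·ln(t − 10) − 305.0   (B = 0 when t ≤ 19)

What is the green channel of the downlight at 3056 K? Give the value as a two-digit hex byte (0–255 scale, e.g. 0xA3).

t = 3056/100 = 30.56; the t ≤ 66 branch applies.
G = 99.47·ln 30.56 − 161.1 = 99.47·3.4197 − 161.1 = 179.057.
Rounded: 179; in hex, 0xB3.

0xB3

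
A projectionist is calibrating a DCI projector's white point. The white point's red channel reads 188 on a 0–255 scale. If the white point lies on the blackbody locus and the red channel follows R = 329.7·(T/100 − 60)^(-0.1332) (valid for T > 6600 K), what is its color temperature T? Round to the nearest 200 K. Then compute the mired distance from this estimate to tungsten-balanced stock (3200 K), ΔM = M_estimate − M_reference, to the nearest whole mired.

-234 mireds

(t − 60)^(-0.1332) = 188/329.7 = 0.57022.
t − 60 = 0.57022^(1/-0.1332) = 0.57022^(-7.508) = 67.848, so t = 127.848.
T = 100·t = 12785 K → 12800 K to the nearest 200 K.
M_estimate = 10⁶/12800 = 78.12; M_reference = 10⁶/3200 = 312.50.
ΔM = 78.12 − 312.50 = -234.38 → -234 mireds.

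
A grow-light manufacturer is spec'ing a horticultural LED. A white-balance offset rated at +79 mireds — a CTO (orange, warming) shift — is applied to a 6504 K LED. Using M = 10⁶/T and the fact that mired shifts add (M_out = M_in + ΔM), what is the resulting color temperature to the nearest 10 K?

M_in = 10⁶/6504 = 153.75 mireds.
M_out = 153.75 + (+79) = 232.75 mireds.
T_out = 10⁶/232.75 = 4296.4 K → 4300 K.

4300 K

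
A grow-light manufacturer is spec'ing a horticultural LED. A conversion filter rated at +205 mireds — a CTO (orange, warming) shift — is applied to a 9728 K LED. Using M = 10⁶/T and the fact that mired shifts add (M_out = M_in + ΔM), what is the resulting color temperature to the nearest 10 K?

3250 K

M_in = 10⁶/9728 = 102.80 mireds.
M_out = 102.80 + (+205) = 307.80 mireds.
T_out = 10⁶/307.80 = 3248.9 K → 3250 K.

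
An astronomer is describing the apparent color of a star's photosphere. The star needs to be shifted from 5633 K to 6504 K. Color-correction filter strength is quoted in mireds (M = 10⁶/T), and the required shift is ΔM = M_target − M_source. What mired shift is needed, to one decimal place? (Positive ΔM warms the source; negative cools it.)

-23.8 mireds

M_source = 10⁶/5633 = 177.525; M_target = 10⁶/6504 = 153.752.
ΔM = 153.752 − 177.525 = -23.774 → -23.8 mireds, a cooling shift.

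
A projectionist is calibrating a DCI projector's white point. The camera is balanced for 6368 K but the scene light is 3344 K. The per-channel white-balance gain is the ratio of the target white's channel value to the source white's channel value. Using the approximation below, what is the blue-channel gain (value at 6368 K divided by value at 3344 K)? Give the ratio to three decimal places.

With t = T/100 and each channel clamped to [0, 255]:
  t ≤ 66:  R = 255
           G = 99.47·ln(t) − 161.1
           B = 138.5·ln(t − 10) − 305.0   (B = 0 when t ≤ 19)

1.870

At 3344 K (t = 33.44):
  B = 138.5·ln(33.44 − 10) − 305.0 = 138.5·ln 23.44 − 305.0 = 138.5·3.1544 − 305.0 = 131.890.
At 6368 K (t = 63.68):
  B = 138.5·ln(63.68 − 10) − 305.0 = 138.5·ln 53.68 − 305.0 = 138.5·3.9830 − 305.0 = 246.651.
Gain = 246.651 / 131.890 = 1.8701 → 1.870.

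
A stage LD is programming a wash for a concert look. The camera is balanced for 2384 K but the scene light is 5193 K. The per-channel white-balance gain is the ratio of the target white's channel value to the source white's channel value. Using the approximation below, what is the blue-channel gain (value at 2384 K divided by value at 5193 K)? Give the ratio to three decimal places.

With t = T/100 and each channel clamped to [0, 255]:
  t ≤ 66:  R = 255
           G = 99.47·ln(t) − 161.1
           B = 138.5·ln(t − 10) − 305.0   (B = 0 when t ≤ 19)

0.277

At 5193 K (t = 51.93):
  B = 138.5·ln(51.93 − 10) − 305.0 = 138.5·ln 41.93 − 305.0 = 138.5·3.7360 − 305.0 = 212.436.
At 2384 K (t = 23.84):
  B = 138.5·ln(23.84 − 10) − 305.0 = 138.5·ln 13.84 − 305.0 = 138.5·2.6276 − 305.0 = 58.917.
Gain = 58.917 / 212.436 = 0.2773 → 0.277.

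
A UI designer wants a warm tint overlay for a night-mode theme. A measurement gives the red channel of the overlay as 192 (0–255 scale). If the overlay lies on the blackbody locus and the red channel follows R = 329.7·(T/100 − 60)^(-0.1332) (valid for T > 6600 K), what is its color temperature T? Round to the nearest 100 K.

(t − 60)^(-0.1332) = 192/329.7 = 0.58235.
t − 60 = 0.58235^(1/-0.1332) = 0.58235^(-7.508) = 57.929, so t = 117.929.
T = 100·t = 11793 K → 11800 K to the nearest 100 K.

11800 K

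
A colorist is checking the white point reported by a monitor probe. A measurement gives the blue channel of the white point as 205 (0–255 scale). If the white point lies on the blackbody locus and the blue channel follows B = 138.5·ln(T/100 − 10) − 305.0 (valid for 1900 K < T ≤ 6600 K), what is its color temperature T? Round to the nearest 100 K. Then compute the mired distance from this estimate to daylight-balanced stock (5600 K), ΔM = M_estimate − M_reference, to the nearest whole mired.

ln(t − 10) = (205 + 305.0) / 138.5 = 3.6823.
t − 10 = e^3.6823 = 39.738, so t = 49.738.
T = 100·t = 4974 K → 5000 K to the nearest 100 K.
M_estimate = 10⁶/5000 = 200.00; M_reference = 10⁶/5600 = 178.57.
ΔM = 200.00 − 178.57 = 21.43 → +21 mireds.

+21 mireds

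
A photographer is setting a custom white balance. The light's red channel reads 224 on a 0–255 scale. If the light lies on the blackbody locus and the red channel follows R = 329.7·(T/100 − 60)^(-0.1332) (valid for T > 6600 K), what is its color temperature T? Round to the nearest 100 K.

7800 K

(t − 60)^(-0.1332) = 224/329.7 = 0.67941.
t − 60 = 0.67941^(1/-0.1332) = 0.67941^(-7.508) = 18.209, so t = 78.209.
T = 100·t = 7821 K → 7800 K to the nearest 100 K.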